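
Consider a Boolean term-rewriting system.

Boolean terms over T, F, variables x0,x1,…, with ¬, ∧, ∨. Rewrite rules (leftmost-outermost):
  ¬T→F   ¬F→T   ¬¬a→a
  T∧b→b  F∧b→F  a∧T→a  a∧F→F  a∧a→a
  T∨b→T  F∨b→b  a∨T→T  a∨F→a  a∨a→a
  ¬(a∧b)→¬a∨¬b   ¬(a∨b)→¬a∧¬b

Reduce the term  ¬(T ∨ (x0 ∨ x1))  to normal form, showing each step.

  start: ¬(T ∨ (x0 ∨ x1))
  [1] ¬T ∧ ¬(x0 ∨ x1)
  [2] F ∧ ¬(x0 ∨ x1)
  [3] F

Answer: normal form = F  (in 3 steps)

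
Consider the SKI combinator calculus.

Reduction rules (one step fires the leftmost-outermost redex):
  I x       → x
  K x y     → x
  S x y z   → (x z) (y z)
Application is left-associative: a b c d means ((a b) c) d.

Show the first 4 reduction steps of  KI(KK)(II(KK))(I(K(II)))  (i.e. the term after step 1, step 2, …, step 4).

Answer: after 4 steps: KK(I(K(II)))

Derivation:
  start: KI(KK)(II(KK))(I(K(II)))
  [1] I(II(KK))(I(K(II)))
  [2] II(KK)(I(K(II)))
  [3] I(KK)(I(K(II)))
  [4] KK(I(K(II)))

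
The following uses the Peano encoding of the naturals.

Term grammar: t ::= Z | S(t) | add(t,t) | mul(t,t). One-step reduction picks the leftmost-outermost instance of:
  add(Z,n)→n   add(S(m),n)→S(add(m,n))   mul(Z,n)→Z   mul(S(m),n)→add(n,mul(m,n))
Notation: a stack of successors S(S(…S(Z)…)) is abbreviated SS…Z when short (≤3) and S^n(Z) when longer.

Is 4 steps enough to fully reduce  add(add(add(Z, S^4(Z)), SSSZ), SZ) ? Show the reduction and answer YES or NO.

  start: add(add(add(Z, S^4(Z)), SSSZ), SZ)
  [1] add(add(S^4(Z), SSSZ), SZ)
  [2] add(S(add(SSSZ, SSSZ)), SZ)
  [3] S(add(add(SSSZ, SSSZ), SZ))
  [4] S(add(S(add(SSZ, SSSZ)), SZ))

Answer: NO — after 4 steps the term is S(add(S(add(SSZ, SSSZ)), SZ)), not yet normal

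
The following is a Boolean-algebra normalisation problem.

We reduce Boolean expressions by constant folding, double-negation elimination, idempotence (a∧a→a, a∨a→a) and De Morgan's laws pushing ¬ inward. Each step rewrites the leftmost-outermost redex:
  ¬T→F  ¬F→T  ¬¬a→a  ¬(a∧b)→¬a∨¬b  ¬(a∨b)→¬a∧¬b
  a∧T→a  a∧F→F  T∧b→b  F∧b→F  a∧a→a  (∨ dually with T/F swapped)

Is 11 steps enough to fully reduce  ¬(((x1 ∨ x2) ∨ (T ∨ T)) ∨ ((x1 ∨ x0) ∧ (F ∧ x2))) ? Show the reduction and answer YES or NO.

Answer: YES — reaches normal form F in 8 ≤ 11 steps

Derivation:
  start: ¬(((x1 ∨ x2) ∨ (T ∨ T)) ∨ ((x1 ∨ x0) ∧ (F ∧ x2)))
  [1] ¬((x1 ∨ x2) ∨ (T ∨ T)) ∧ ¬((x1 ∨ x0) ∧ (F ∧ x2))
  [2] (¬(x1 ∨ x2) ∧ ¬(T ∨ T)) ∧ ¬((x1 ∨ x0) ∧ (F ∧ x2))
  [3] ((¬x1 ∧ ¬x2) ∧ ¬(T ∨ T)) ∧ ¬((x1 ∨ x0) ∧ (F ∧ x2))
  [4] ((¬x1 ∧ ¬x2) ∧ (¬T ∧ ¬T)) ∧ ¬((x1 ∨ x0) ∧ (F ∧ x2))
  [5] ((¬x1 ∧ ¬x2) ∧ ¬T) ∧ ¬((x1 ∨ x0) ∧ (F ∧ x2))
  [6] ((¬x1 ∧ ¬x2) ∧ F) ∧ ¬((x1 ∨ x0) ∧ (F ∧ x2))
  [7] F ∧ ¬((x1 ∨ x0) ∧ (F ∧ x2))
  [8] F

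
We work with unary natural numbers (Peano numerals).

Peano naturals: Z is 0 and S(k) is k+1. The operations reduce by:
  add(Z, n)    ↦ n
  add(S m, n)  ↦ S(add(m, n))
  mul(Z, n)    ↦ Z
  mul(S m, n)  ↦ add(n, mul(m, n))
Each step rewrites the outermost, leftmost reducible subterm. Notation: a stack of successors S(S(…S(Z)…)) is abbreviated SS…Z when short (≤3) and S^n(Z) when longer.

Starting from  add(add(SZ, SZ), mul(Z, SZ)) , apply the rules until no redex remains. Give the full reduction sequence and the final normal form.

  start: add(add(SZ, SZ), mul(Z, SZ))
  →1  add(S(add(Z, SZ)), mul(Z, SZ))
  →2  S(add(add(Z, SZ), mul(Z, SZ)))
  →3  S(add(SZ, mul(Z, SZ)))
  →4  S(S(add(Z, mul(Z, SZ))))
  →5  S(S(mul(Z, SZ)))
  →6  SSZ

Answer: normal form = SSZ  (in 6 steps)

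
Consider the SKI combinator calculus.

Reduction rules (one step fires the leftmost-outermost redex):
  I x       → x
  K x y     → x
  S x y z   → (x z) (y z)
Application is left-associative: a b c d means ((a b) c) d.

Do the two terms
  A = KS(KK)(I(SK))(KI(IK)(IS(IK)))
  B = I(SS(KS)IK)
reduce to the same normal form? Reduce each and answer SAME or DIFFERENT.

Answer: DIFFERENT — A ⇓ S(SK)(SK), B ⇓ K(SK)

Working:
Term A:
  start: KS(KK)(I(SK))(KI(IK)(IS(IK)))
  [1] S(I(SK))(KI(IK)(IS(IK)))
  [2] S(SK)(KI(IK)(IS(IK)))
  [3] S(SK)(I(IS(IK)))
  [4] S(SK)(IS(IK))
  [5] S(SK)(S(IK))
  [6] S(SK)(SK)

Term B:
  start: I(SS(KS)IK)
  [1] SS(KS)IK
  [2] SI(KSI)K
  [3] IK(KSIK)
  [4] K(KSIK)
  [5] K(SK)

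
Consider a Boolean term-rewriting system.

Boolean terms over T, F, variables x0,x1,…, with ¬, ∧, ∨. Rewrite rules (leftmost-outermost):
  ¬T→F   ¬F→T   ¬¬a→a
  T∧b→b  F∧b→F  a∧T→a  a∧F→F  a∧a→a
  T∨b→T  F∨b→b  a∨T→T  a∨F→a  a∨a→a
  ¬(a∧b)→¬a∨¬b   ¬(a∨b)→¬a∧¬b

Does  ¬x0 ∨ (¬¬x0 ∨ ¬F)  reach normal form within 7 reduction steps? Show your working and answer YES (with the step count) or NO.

Answer: YES — reaches normal form T in 4 ≤ 7 steps

Working:
  start: ¬x0 ∨ (¬¬x0 ∨ ¬F)
  step 1: ¬x0 ∨ (x0 ∨ ¬F)
  step 2: ¬x0 ∨ (x0 ∨ T)
  step 3: ¬x0 ∨ T
  step 4: T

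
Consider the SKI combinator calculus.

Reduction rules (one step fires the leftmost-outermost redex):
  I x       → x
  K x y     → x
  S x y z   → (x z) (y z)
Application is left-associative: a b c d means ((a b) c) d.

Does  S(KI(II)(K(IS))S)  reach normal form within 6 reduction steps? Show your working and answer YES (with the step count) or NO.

  start: S(KI(II)(K(IS))S)
  [1] S(I(K(IS))S)
  [2] S(K(IS)S)
  [3] S(IS)
  [4] SS

Answer: YES — reaches normal form SS in 4 ≤ 6 steps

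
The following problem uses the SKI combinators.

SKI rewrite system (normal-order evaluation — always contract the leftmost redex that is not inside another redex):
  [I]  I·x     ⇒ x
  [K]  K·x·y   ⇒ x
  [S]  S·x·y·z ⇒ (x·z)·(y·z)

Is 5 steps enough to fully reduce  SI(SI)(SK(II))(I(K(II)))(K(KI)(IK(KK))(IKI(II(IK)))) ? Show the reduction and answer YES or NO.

Answer: NO — after 5 steps the term is I(I(K(II)))(SK(II)(I(K(II))))(K(KI)(IK(KK))(IKI(II(IK)))), not yet normal

Working:
  start: SI(SI)(SK(II))(I(K(II)))(K(KI)(IK(KK))(IKI(II(IK))))
  [1] I(SK(II))(SI(SK(II)))(I(K(II)))(K(KI)(IK(KK))(IKI(II(IK))))
  [2] SK(II)(SI(SK(II)))(I(K(II)))(K(KI)(IK(KK))(IKI(II(IK))))
  [3] K(SI(SK(II)))(II(SI(SK(II))))(I(K(II)))(K(KI)(IK(KK))(IKI(II(IK))))
  [4] SI(SK(II))(I(K(II)))(K(KI)(IK(KK))(IKI(II(IK))))
  [5] I(I(K(II)))(SK(II)(I(K(II))))(K(KI)(IK(KK))(IKI(II(IK))))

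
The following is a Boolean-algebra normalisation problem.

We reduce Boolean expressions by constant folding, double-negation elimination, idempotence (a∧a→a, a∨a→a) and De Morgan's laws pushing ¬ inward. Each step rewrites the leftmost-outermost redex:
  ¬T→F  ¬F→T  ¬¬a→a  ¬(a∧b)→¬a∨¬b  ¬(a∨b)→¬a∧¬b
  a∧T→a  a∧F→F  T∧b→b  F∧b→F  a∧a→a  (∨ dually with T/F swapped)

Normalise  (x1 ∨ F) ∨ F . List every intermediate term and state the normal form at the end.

Answer: normal form = x1  (in 2 steps)

Derivation:
  start: (x1 ∨ F) ∨ F
  [1] x1 ∨ F
  [2] x1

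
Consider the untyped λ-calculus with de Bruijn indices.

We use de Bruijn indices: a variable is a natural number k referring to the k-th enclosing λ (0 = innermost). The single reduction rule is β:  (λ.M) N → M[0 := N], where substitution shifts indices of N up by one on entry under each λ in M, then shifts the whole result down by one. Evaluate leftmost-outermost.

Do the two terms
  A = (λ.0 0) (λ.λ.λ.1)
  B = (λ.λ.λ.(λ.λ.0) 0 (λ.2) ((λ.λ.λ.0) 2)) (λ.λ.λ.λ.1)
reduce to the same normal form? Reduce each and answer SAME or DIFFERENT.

Answer: SAME — A ⇓ λ.λ.1, B ⇓ λ.λ.1

Working:
Term A:
  start: (λ.0 0) (λ.λ.λ.1)
  step 1: (λ.λ.λ.1) (λ.λ.λ.1)
  step 2: λ.λ.1

Term B:
  start: (λ.λ.λ.(λ.λ.0) 0 (λ.2) ((λ.λ.λ.0) 2)) (λ.λ.λ.λ.1)
  step 1: λ.λ.(λ.λ.0) 0 (λ.2) ((λ.λ.λ.0) (λ.λ.λ.λ.1))
  step 2: λ.λ.(λ.0) (λ.2) ((λ.λ.λ.0) (λ.λ.λ.λ.1))
  step 3: λ.λ.(λ.2) ((λ.λ.λ.0) (λ.λ.λ.λ.1))
  step 4: λ.λ.1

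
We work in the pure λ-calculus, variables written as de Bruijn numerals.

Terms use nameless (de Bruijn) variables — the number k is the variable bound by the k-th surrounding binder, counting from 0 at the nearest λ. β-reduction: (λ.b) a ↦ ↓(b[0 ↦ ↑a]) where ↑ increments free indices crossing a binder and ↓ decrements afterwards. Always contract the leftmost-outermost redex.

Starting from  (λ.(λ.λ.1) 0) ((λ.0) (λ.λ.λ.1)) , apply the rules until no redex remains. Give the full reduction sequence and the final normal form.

Answer: normal form = λ.λ.λ.λ.1  (in 3 steps)

Reduction:
  start: (λ.(λ.λ.1) 0) ((λ.0) (λ.λ.λ.1))
  [1] (λ.λ.1) ((λ.0) (λ.λ.λ.1))
  [2] λ.(λ.0) (λ.λ.λ.1)
  [3] λ.λ.λ.λ.1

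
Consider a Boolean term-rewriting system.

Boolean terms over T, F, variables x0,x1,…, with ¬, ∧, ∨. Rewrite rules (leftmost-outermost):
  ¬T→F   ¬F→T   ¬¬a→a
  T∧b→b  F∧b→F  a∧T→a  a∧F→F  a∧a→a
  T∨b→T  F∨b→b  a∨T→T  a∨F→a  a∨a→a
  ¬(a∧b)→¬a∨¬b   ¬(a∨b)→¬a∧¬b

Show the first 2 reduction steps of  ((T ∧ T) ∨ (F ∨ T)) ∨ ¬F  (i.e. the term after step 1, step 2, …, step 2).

  start: ((T ∧ T) ∨ (F ∨ T)) ∨ ¬F
  →1  (T ∨ (F ∨ T)) ∨ ¬F
  →2  T ∨ ¬F

Answer: after 2 steps: T ∨ ¬F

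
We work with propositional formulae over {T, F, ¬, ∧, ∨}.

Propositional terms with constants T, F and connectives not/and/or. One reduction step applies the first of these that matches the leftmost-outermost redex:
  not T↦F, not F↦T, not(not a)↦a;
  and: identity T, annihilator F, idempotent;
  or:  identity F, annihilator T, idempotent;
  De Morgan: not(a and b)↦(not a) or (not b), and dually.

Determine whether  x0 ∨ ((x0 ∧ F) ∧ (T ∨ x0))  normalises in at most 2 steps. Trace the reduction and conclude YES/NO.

  start: x0 ∨ ((x0 ∧ F) ∧ (T ∨ x0))
  →1  x0 ∨ (F ∧ (T ∨ x0))
  →2  x0 ∨ F

Answer: NO — after 2 steps the term is x0 ∨ F, not yet normal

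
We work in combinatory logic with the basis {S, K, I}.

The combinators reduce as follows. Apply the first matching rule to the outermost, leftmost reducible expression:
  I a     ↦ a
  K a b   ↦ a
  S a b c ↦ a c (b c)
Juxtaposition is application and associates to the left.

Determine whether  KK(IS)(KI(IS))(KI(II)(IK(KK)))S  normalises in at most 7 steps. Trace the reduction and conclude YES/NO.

Answer: YES — reaches normal form S in 4 ≤ 7 steps

Working:
  start: KK(IS)(KI(IS))(KI(II)(IK(KK)))S
  →1  K(KI(IS))(KI(II)(IK(KK)))S
  →2  KI(IS)S
  →3  IS
  →4  S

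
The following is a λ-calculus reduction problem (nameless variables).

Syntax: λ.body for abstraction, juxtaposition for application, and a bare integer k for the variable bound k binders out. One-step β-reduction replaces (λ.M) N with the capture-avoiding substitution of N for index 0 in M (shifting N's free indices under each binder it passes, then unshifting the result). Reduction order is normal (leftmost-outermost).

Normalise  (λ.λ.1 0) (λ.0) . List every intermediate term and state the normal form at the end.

  start: (λ.λ.1 0) (λ.0)
  step 1: λ.(λ.0) 0
  step 2: λ.0

Answer: normal form = λ.0  (in 2 steps)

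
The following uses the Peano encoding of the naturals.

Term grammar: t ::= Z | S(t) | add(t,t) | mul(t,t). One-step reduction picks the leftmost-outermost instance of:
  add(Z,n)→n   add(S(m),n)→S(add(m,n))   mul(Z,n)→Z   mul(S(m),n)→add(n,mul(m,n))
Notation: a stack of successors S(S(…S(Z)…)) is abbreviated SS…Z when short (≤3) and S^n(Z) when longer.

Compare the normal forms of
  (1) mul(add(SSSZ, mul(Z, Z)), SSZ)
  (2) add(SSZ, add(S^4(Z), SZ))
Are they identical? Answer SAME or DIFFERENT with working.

Term A:
  start: mul(add(SSSZ, mul(Z, Z)), SSZ)
  step 1: mul(S(add(SSZ, mul(Z, Z))), SSZ)
  step 2: add(SSZ, mul(add(SSZ, mul(Z, Z)), SSZ))
  step 3: S(add(SZ, mul(add(SSZ, mul(Z, Z)), SSZ)))
  step 4: S(S(add(Z, mul(add(SSZ, mul(Z, Z)), SSZ))))
  step 5: S(S(mul(add(SSZ, mul(Z, Z)), SSZ)))
  step 6: S(S(mul(S(add(SZ, mul(Z, Z))), SSZ)))
  step 7: S(S(add(SSZ, mul(add(SZ, mul(Z, Z)), SSZ))))
  step 8: S(S(S(add(SZ, mul(add(SZ, mul(Z, Z)), SSZ)))))
  step 9: S(S(S(S(add(Z, mul(add(SZ, mul(Z, Z)), SSZ))))))
  step 10: S(S(S(S(mul(add(SZ, mul(Z, Z)), SSZ)))))
  step 11: S(S(S(S(mul(S(add(Z, mul(Z, Z))), SSZ)))))
  step 12: S(S(S(S(add(SSZ, mul(add(Z, mul(Z, Z)), SSZ))))))
  step 13: S(S(S(S(S(add(SZ, mul(add(Z, mul(Z, Z)), SSZ)))))))
  step 14: S(S(S(S(S(S(add(Z, mul(add(Z, mul(Z, Z)), SSZ))))))))
  step 15: S(S(S(S(S(S(mul(add(Z, mul(Z, Z)), SSZ)))))))
  step 16: S(S(S(S(S(S(mul(mul(Z, Z), SSZ)))))))
  step 17: S(S(S(S(S(S(mul(Z, SSZ)))))))
  step 18: S^6(Z)

Term B:
  start: add(SSZ, add(S^4(Z), SZ))
  step 1: S(add(SZ, add(S^4(Z), SZ)))
  step 2: S(S(add(Z, add(S^4(Z), SZ))))
  step 3: S(S(add(S^4(Z), SZ)))
  step 4: S(S(S(add(SSSZ, SZ))))
  step 5: S(S(S(S(add(SSZ, SZ)))))
  step 6: S(S(S(S(S(add(SZ, SZ))))))
  step 7: S(S(S(S(S(S(add(Z, SZ)))))))
  step 8: S^7(Z)

Answer: DIFFERENT — A ⇓ S^6(Z), B ⇓ S^7(Z)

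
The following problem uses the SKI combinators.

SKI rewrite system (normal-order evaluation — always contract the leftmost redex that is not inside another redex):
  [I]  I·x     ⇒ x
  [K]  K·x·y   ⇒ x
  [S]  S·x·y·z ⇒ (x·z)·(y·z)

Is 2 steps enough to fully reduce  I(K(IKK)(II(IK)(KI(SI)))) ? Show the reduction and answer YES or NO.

Answer: NO — after 2 steps the term is IKK, not yet normal

Reduction:
  start: I(K(IKK)(II(IK)(KI(SI))))
  step 1: K(IKK)(II(IK)(KI(SI)))
  step 2: IKK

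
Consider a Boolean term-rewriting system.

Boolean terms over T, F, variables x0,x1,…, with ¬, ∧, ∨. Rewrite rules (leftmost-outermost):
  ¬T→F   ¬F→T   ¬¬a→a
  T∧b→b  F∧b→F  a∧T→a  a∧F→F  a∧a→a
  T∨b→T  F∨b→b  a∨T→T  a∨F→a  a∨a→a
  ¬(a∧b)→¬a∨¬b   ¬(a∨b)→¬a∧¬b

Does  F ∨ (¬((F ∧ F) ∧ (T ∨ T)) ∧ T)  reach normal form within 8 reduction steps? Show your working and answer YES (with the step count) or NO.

  start: F ∨ (¬((F ∧ F) ∧ (T ∨ T)) ∧ T)
  →1  ¬((F ∧ F) ∧ (T ∨ T)) ∧ T
  →2  ¬((F ∧ F) ∧ (T ∨ T))
  →3  ¬(F ∧ F) ∨ ¬(T ∨ T)
  →4  (¬F ∨ ¬F) ∨ ¬(T ∨ T)
  →5  ¬F ∨ ¬(T ∨ T)
  →6  T ∨ ¬(T ∨ T)
  →7  T

Answer: YES — reaches normal form T in 7 ≤ 8 steps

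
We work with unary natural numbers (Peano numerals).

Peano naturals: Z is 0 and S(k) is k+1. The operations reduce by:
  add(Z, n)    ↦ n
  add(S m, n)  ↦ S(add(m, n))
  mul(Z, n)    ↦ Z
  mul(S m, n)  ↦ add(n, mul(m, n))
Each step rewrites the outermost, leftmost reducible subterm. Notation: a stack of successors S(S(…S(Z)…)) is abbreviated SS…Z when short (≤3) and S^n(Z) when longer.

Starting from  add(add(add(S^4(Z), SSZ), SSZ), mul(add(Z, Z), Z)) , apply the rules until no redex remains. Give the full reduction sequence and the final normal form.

  start: add(add(add(S^4(Z), SSZ), SSZ), mul(add(Z, Z), Z))
  step 1: add(add(S(add(SSSZ, SSZ)), SSZ), mul(add(Z, Z), Z))
  step 2: add(S(add(add(SSSZ, SSZ), SSZ)), mul(add(Z, Z), Z))
  step 3: S(add(add(add(SSSZ, SSZ), SSZ), mul(add(Z, Z), Z)))
  step 4: S(add(add(S(add(SSZ, SSZ)), SSZ), mul(add(Z, Z), Z)))
  step 5: S(add(S(add(add(SSZ, SSZ), SSZ)), mul(add(Z, Z), Z)))
  step 6: S(S(add(add(add(SSZ, SSZ), SSZ), mul(add(Z, Z), Z))))
  step 7: S(S(add(add(S(add(SZ, SSZ)), SSZ), mul(add(Z, Z), Z))))
  step 8: S(S(add(S(add(add(SZ, SSZ), SSZ)), mul(add(Z, Z), Z))))
  step 9: S(S(S(add(add(add(SZ, SSZ), SSZ), mul(add(Z, Z), Z)))))
  step 10: S(S(S(add(add(S(add(Z, SSZ)), SSZ), mul(add(Z, Z), Z)))))
  step 11: S(S(S(add(S(add(add(Z, SSZ), SSZ)), mul(add(Z, Z), Z)))))
  step 12: S(S(S(S(add(add(add(Z, SSZ), SSZ), mul(add(Z, Z), Z))))))
  step 13: S(S(S(S(add(add(SSZ, SSZ), mul(add(Z, Z), Z))))))
  step 14: S(S(S(S(add(S(add(SZ, SSZ)), mul(add(Z, Z), Z))))))
  step 15: S(S(S(S(S(add(add(SZ, SSZ), mul(add(Z, Z), Z)))))))
  step 16: S(S(S(S(S(add(S(add(Z, SSZ)), mul(add(Z, Z), Z)))))))
  step 17: S(S(S(S(S(S(add(add(Z, SSZ), mul(add(Z, Z), Z))))))))
  step 18: S(S(S(S(S(S(add(SSZ, mul(add(Z, Z), Z))))))))
  step 19: S(S(S(S(S(S(S(add(SZ, mul(add(Z, Z), Z)))))))))
  step 20: S(S(S(S(S(S(S(S(add(Z, mul(add(Z, Z), Z))))))))))
  step 21: S(S(S(S(S(S(S(S(mul(add(Z, Z), Z)))))))))
  step 22: S(S(S(S(S(S(S(S(mul(Z, Z)))))))))
  step 23: S^8(Z)

Answer: normal form = S^8(Z)  (in 23 steps)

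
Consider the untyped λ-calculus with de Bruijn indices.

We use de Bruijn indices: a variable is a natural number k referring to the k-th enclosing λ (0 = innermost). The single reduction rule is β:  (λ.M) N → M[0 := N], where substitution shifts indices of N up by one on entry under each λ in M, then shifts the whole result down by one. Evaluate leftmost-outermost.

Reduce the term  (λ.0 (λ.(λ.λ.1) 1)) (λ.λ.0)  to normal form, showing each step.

Answer: normal form = λ.0  (in 2 steps)

Derivation:
  start: (λ.0 (λ.(λ.λ.1) 1)) (λ.λ.0)
  [1] (λ.λ.0) (λ.(λ.λ.1) (λ.λ.0))
  [2] λ.0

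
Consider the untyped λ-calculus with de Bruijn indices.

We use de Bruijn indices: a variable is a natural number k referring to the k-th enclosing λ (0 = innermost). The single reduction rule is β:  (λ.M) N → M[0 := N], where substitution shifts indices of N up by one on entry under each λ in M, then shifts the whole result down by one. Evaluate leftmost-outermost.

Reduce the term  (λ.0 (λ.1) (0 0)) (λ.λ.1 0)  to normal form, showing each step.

Answer: normal form = λ.λ.1 0  (in 4 steps)

Working:
  start: (λ.0 (λ.1) (0 0)) (λ.λ.1 0)
  [1] (λ.λ.1 0) (λ.λ.λ.1 0) ((λ.λ.1 0) (λ.λ.1 0))
  [2] (λ.(λ.λ.λ.1 0) 0) ((λ.λ.1 0) (λ.λ.1 0))
  [3] (λ.λ.λ.1 0) ((λ.λ.1 0) (λ.λ.1 0))
  [4] λ.λ.1 0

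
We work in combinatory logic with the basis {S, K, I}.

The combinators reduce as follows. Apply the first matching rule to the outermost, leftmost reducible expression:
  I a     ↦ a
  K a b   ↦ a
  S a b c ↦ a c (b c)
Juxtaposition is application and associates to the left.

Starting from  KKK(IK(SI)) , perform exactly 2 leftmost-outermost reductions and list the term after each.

  start: KKK(IK(SI))
  →1  K(IK(SI))
  →2  K(K(SI))

Answer: after 2 steps: K(K(SI))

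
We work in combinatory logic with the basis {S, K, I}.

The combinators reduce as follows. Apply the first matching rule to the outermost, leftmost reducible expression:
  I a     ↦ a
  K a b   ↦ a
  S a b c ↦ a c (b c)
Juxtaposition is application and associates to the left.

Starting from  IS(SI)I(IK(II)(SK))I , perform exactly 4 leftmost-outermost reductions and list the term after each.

Answer: after 4 steps: I(IK(II)(SK))(IK(II)(SK)(I(IK(II)(SK))))I

Reduction:
  start: IS(SI)I(IK(II)(SK))I
  [1] S(SI)I(IK(II)(SK))I
  [2] SI(IK(II)(SK))(I(IK(II)(SK)))I
  [3] I(I(IK(II)(SK)))(IK(II)(SK)(I(IK(II)(SK))))I
  [4] I(IK(II)(SK))(IK(II)(SK)(I(IK(II)(SK))))I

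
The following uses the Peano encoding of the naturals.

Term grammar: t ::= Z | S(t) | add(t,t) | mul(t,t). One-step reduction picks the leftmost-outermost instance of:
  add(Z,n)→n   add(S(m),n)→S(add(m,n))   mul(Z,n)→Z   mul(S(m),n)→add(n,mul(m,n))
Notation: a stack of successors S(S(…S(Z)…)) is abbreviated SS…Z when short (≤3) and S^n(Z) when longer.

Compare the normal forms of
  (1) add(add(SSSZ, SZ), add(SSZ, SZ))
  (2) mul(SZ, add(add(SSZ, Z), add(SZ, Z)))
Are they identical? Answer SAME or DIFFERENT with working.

Term A:
  start: add(add(SSSZ, SZ), add(SSZ, SZ))
  [1] add(S(add(SSZ, SZ)), add(SSZ, SZ))
  [2] S(add(add(SSZ, SZ), add(SSZ, SZ)))
  [3] S(add(S(add(SZ, SZ)), add(SSZ, SZ)))
  [4] S(S(add(add(SZ, SZ), add(SSZ, SZ))))
  [5] S(S(add(S(add(Z, SZ)), add(SSZ, SZ))))
  [6] S(S(S(add(add(Z, SZ), add(SSZ, SZ)))))
  [7] S(S(S(add(SZ, add(SSZ, SZ)))))
  [8] S(S(S(S(add(Z, add(SSZ, SZ))))))
  [9] S(S(S(S(add(SSZ, SZ)))))
  [10] S(S(S(S(S(add(SZ, SZ))))))
  [11] S(S(S(S(S(S(add(Z, SZ)))))))
  [12] S^7(Z)

Term B:
  start: mul(SZ, add(add(SSZ, Z), add(SZ, Z)))
  [1] add(add(add(SSZ, Z), add(SZ, Z)), mul(Z, add(add(SSZ, Z), add(SZ, Z))))
  [2] add(add(S(add(SZ, Z)), add(SZ, Z)), mul(Z, add(add(SSZ, Z), add(SZ, Z))))
  [3] add(S(add(add(SZ, Z), add(SZ, Z))), mul(Z, add(add(SSZ, Z), add(SZ, Z))))
  [4] S(add(add(add(SZ, Z), add(SZ, Z)), mul(Z, add(add(SSZ, Z), add(SZ, Z)))))
  [5] S(add(add(S(add(Z, Z)), add(SZ, Z)), mul(Z, add(add(SSZ, Z), add(SZ, Z)))))
  [6] S(add(S(add(add(Z, Z), add(SZ, Z))), mul(Z, add(add(SSZ, Z), add(SZ, Z)))))
  [7] S(S(add(add(add(Z, Z), add(SZ, Z)), mul(Z, add(add(SSZ, Z), add(SZ, Z))))))
  [8] S(S(add(add(Z, add(SZ, Z)), mul(Z, add(add(SSZ, Z), add(SZ, Z))))))
  [9] S(S(add(add(SZ, Z), mul(Z, add(add(SSZ, Z), add(SZ, Z))))))
  [10] S(S(add(S(add(Z, Z)), mul(Z, add(add(SSZ, Z), add(SZ, Z))))))
  [11] S(S(S(add(add(Z, Z), mul(Z, add(add(SSZ, Z), add(SZ, Z)))))))
  [12] S(S(S(add(Z, mul(Z, add(add(SSZ, Z), add(SZ, Z)))))))
  [13] S(S(S(mul(Z, add(add(SSZ, Z), add(SZ, Z))))))
  [14] SSSZ

Answer: DIFFERENT — A ⇓ S^7(Z), B ⇓ SSSZ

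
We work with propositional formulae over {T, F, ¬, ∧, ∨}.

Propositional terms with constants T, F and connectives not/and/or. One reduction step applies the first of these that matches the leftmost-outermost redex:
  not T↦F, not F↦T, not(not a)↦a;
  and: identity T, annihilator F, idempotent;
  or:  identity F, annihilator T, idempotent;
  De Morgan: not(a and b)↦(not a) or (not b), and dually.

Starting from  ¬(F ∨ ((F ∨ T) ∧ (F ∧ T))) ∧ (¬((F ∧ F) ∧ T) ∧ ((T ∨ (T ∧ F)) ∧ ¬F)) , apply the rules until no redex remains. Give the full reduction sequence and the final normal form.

  start: ¬(F ∨ ((F ∨ T) ∧ (F ∧ T))) ∧ (¬((F ∧ F) ∧ T) ∧ ((T ∨ (T ∧ F)) ∧ ¬F))
  →1  (¬F ∧ ¬((F ∨ T) ∧ (F ∧ T))) ∧ (¬((F ∧ F) ∧ T) ∧ ((T ∨ (T ∧ F)) ∧ ¬F))
  →2  (T ∧ ¬((F ∨ T) ∧ (F ∧ T))) ∧ (¬((F ∧ F) ∧ T) ∧ ((T ∨ (T ∧ F)) ∧ ¬F))
  →3  ¬((F ∨ T) ∧ (F ∧ T)) ∧ (¬((F ∧ F) ∧ T) ∧ ((T ∨ (T ∧ F)) ∧ ¬F))
  →4  (¬(F ∨ T) ∨ ¬(F ∧ T)) ∧ (¬((F ∧ F) ∧ T) ∧ ((T ∨ (T ∧ F)) ∧ ¬F))
  →5  ((¬F ∧ ¬T) ∨ ¬(F ∧ T)) ∧ (¬((F ∧ F) ∧ T) ∧ ((T ∨ (T ∧ F)) ∧ ¬F))
  →6  ((T ∧ ¬T) ∨ ¬(F ∧ T)) ∧ (¬((F ∧ F) ∧ T) ∧ ((T ∨ (T ∧ F)) ∧ ¬F))
  →7  (¬T ∨ ¬(F ∧ T)) ∧ (¬((F ∧ F) ∧ T) ∧ ((T ∨ (T ∧ F)) ∧ ¬F))
  →8  (F ∨ ¬(F ∧ T)) ∧ (¬((F ∧ F) ∧ T) ∧ ((T ∨ (T ∧ F)) ∧ ¬F))
  →9  ¬(F ∧ T) ∧ (¬((F ∧ F) ∧ T) ∧ ((T ∨ (T ∧ F)) ∧ ¬F))
  →10  (¬F ∨ ¬T) ∧ (¬((F ∧ F) ∧ T) ∧ ((T ∨ (T ∧ F)) ∧ ¬F))
  →11  (T ∨ ¬T) ∧ (¬((F ∧ F) ∧ T) ∧ ((T ∨ (T ∧ F)) ∧ ¬F))
  →12  T ∧ (¬((F ∧ F) ∧ T) ∧ ((T ∨ (T ∧ F)) ∧ ¬F))
  →13  ¬((F ∧ F) ∧ T) ∧ ((T ∨ (T ∧ F)) ∧ ¬F)
  →14  (¬(F ∧ F) ∨ ¬T) ∧ ((T ∨ (T ∧ F)) ∧ ¬F)
  →15  ((¬F ∨ ¬F) ∨ ¬T) ∧ ((T ∨ (T ∧ F)) ∧ ¬F)
  →16  (¬F ∨ ¬T) ∧ ((T ∨ (T ∧ F)) ∧ ¬F)
  →17  (T ∨ ¬T) ∧ ((T ∨ (T ∧ F)) ∧ ¬F)
  →18  T ∧ ((T ∨ (T ∧ F)) ∧ ¬F)
  →19  (T ∨ (T ∧ F)) ∧ ¬F
  →20  T ∧ ¬F
  →21  ¬F
  →22  T

Answer: normal form = T  (in 22 steps)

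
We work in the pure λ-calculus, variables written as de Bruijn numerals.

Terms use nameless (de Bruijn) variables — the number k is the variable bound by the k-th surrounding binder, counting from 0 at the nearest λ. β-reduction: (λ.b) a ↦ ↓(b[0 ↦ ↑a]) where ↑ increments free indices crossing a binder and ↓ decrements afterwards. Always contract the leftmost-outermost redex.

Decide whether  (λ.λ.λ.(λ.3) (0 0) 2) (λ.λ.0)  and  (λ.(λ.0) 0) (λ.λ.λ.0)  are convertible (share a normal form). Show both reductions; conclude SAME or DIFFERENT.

Term A:
  start: (λ.λ.λ.(λ.3) (0 0) 2) (λ.λ.0)
  step 1: λ.λ.(λ.λ.λ.0) (0 0) (λ.λ.0)
  step 2: λ.λ.(λ.λ.0) (λ.λ.0)
  step 3: λ.λ.λ.0

Term B:
  start: (λ.(λ.0) 0) (λ.λ.λ.0)
  step 1: (λ.0) (λ.λ.λ.0)
  step 2: λ.λ.λ.0

Answer: SAME — A ⇓ λ.λ.λ.0, B ⇓ λ.λ.λ.0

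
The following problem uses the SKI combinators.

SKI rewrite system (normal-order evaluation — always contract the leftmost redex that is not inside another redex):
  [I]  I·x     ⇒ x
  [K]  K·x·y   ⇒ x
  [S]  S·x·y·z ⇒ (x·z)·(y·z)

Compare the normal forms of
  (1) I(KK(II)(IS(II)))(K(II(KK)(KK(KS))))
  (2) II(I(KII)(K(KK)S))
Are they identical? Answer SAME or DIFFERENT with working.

Term A:
  start: I(KK(II)(IS(II)))(K(II(KK)(KK(KS))))
  →1  KK(II)(IS(II))(K(II(KK)(KK(KS))))
  →2  K(IS(II))(K(II(KK)(KK(KS))))
  →3  IS(II)
  →4  S(II)
  →5  SI

Term B:
  start: II(I(KII)(K(KK)S))
  →1  I(I(KII)(K(KK)S))
  →2  I(KII)(K(KK)S)
  →3  KII(K(KK)S)
  →4  I(K(KK)S)
  →5  K(KK)S
  →6  KK

Answer: DIFFERENT — A ⇓ SI, B ⇓ KK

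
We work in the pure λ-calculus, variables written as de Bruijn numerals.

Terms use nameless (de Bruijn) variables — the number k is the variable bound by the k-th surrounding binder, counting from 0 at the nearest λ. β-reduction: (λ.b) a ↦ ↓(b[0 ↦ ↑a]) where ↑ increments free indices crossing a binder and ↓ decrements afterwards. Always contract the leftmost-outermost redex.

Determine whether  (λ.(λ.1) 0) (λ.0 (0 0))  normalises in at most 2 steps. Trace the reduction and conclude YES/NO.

  start: (λ.(λ.1) 0) (λ.0 (0 0))
  [1] (λ.λ.0 (0 0)) (λ.0 (0 0))
  [2] λ.0 (0 0)

Answer: YES — reaches normal form λ.0 (0 0) in 2 ≤ 2 steps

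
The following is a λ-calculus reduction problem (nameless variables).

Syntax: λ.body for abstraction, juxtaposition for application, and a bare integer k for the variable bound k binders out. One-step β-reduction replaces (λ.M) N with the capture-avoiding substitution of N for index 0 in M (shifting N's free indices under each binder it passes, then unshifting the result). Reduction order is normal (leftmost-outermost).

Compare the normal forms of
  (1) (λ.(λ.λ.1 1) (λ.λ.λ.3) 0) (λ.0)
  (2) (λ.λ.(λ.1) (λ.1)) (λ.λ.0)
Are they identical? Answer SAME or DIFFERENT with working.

Answer: DIFFERENT — A ⇓ λ.λ.λ.0, B ⇓ λ.0

Working:
Term A:
  start: (λ.(λ.λ.1 1) (λ.λ.λ.3) 0) (λ.0)
  [1] (λ.λ.1 1) (λ.λ.λ.λ.0) (λ.0)
  [2] (λ.(λ.λ.λ.λ.0) (λ.λ.λ.λ.0)) (λ.0)
  [3] (λ.λ.λ.λ.0) (λ.λ.λ.λ.0)
  [4] λ.λ.λ.0

Term B:
  start: (λ.λ.(λ.1) (λ.1)) (λ.λ.0)
  [1] λ.(λ.1) (λ.1)
  [2] λ.0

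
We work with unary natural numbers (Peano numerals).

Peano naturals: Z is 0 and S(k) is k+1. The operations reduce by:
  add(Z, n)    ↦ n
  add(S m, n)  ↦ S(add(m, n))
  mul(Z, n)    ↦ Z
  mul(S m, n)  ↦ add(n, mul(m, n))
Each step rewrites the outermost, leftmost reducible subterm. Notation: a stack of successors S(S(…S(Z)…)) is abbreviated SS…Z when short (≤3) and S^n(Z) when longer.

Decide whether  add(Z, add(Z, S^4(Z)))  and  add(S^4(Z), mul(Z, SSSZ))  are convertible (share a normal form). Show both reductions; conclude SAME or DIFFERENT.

Answer: SAME — A ⇓ S^4(Z), B ⇓ S^4(Z)

Working:
Term A:
  start: add(Z, add(Z, S^4(Z)))
  [1] add(Z, S^4(Z))
  [2] S^4(Z)

Term B:
  start: add(S^4(Z), mul(Z, SSSZ))
  [1] S(add(SSSZ, mul(Z, SSSZ)))
  [2] S(S(add(SSZ, mul(Z, SSSZ))))
  [3] S(S(S(add(SZ, mul(Z, SSSZ)))))
  [4] S(S(S(S(add(Z, mul(Z, SSSZ))))))
  [5] S(S(S(S(mul(Z, SSSZ)))))
  [6] S^4(Z)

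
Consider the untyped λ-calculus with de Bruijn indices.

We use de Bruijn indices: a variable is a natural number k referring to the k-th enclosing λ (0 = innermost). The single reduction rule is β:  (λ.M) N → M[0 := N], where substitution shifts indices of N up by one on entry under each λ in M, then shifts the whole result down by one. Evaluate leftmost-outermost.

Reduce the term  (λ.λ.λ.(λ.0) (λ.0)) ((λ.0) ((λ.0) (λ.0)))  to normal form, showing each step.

  start: (λ.λ.λ.(λ.0) (λ.0)) ((λ.0) ((λ.0) (λ.0)))
  →1  λ.λ.(λ.0) (λ.0)
  →2  λ.λ.λ.0

Answer: normal form = λ.λ.λ.0  (in 2 steps)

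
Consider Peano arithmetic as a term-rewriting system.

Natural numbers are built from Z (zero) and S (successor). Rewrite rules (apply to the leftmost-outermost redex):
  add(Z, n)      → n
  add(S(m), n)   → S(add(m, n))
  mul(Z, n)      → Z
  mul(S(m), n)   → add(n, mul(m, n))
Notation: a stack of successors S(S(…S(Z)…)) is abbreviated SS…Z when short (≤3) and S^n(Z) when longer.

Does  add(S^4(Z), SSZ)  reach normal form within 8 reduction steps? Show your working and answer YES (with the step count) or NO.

  start: add(S^4(Z), SSZ)
  step 1: S(add(SSSZ, SSZ))
  step 2: S(S(add(SSZ, SSZ)))
  step 3: S(S(S(add(SZ, SSZ))))
  step 4: S(S(S(S(add(Z, SSZ)))))
  step 5: S^6(Z)

Answer: YES — reaches normal form S^6(Z) in 5 ≤ 8 steps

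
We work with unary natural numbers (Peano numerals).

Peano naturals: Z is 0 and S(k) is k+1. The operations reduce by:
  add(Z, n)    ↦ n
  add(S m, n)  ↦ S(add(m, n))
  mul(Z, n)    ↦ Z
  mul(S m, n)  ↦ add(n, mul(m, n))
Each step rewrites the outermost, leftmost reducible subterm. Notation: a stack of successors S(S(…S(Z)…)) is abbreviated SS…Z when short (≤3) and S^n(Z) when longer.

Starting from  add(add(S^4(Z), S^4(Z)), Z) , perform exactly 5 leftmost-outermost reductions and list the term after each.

Answer: after 5 steps: S(S(add(S(add(SZ, S^4(Z))), Z)))

Reduction:
  start: add(add(S^4(Z), S^4(Z)), Z)
  [1] add(S(add(SSSZ, S^4(Z))), Z)
  [2] S(add(add(SSSZ, S^4(Z)), Z))
  [3] S(add(S(add(SSZ, S^4(Z))), Z))
  [4] S(S(add(add(SSZ, S^4(Z)), Z)))
  [5] S(S(add(S(add(SZ, S^4(Z))), Z)))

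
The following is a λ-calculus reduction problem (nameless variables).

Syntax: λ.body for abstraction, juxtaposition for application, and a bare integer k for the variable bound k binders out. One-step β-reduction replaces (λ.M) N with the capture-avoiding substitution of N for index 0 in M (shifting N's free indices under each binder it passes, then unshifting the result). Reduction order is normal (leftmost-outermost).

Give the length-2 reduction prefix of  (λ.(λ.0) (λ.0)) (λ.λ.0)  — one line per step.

Answer: after 2 steps: λ.0

Derivation:
  start: (λ.(λ.0) (λ.0)) (λ.λ.0)
  [1] (λ.0) (λ.0)
  [2] λ.0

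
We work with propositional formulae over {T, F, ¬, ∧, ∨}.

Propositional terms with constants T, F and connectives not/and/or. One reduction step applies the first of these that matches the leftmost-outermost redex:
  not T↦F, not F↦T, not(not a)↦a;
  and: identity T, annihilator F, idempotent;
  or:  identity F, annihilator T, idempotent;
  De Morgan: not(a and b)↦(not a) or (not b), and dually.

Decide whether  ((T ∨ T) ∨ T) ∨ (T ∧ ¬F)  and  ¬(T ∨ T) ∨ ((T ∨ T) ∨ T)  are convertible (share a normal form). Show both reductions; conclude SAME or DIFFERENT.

Answer: SAME — A ⇓ T, B ⇓ T

Reduction:
Term A:
  start: ((T ∨ T) ∨ T) ∨ (T ∧ ¬F)
  step 1: T ∨ (T ∧ ¬F)
  step 2: T

Term B:
  start: ¬(T ∨ T) ∨ ((T ∨ T) ∨ T)
  step 1: (¬T ∧ ¬T) ∨ ((T ∨ T) ∨ T)
  step 2: ¬T ∨ ((T ∨ T) ∨ T)
  step 3: F ∨ ((T ∨ T) ∨ T)
  step 4: (T ∨ T) ∨ T
  step 5: T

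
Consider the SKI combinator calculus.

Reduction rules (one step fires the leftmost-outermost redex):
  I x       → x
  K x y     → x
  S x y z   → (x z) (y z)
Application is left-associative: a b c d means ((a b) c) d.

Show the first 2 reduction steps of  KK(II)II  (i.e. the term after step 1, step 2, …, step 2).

  start: KK(II)II
  →1  KII
  →2  I

Answer: after 2 steps: I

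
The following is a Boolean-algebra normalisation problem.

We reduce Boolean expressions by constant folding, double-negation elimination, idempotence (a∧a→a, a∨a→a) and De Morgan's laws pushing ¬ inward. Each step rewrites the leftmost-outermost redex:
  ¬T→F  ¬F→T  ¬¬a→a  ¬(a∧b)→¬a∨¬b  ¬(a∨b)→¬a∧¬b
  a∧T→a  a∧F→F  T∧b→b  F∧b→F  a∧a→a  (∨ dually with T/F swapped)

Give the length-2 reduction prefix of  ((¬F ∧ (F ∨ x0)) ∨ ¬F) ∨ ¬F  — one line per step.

  start: ((¬F ∧ (F ∨ x0)) ∨ ¬F) ∨ ¬F
  →1  ((T ∧ (F ∨ x0)) ∨ ¬F) ∨ ¬F
  →2  ((F ∨ x0) ∨ ¬F) ∨ ¬F

Answer: after 2 steps: ((F ∨ x0) ∨ ¬F) ∨ ¬F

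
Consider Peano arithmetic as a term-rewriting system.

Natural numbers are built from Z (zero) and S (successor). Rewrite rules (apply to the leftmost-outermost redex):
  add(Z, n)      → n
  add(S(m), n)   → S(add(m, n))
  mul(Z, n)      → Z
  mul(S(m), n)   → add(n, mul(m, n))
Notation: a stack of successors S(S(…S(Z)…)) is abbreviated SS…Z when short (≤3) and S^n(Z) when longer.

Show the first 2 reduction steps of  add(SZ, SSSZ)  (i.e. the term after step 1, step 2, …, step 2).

Answer: after 2 steps: S^4(Z)

Working:
  start: add(SZ, SSSZ)
  →1  S(add(Z, SSSZ))
  →2  S^4(Z)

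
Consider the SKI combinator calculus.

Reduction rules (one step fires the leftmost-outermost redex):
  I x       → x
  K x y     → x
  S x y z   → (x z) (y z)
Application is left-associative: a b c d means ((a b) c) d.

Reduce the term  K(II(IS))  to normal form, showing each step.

  start: K(II(IS))
  [1] K(I(IS))
  [2] K(IS)
  [3] KS

Answer: normal form = KS  (in 3 steps)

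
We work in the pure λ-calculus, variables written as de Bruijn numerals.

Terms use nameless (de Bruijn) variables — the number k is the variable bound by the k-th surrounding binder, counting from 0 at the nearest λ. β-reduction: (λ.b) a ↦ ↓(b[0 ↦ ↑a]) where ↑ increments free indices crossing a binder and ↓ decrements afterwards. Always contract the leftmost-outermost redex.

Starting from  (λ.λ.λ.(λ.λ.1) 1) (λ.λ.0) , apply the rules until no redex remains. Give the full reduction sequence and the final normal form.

Answer: normal form = λ.λ.λ.2  (in 2 steps)

Reduction:
  start: (λ.λ.λ.(λ.λ.1) 1) (λ.λ.0)
  →1  λ.λ.(λ.λ.1) 1
  →2  λ.λ.λ.2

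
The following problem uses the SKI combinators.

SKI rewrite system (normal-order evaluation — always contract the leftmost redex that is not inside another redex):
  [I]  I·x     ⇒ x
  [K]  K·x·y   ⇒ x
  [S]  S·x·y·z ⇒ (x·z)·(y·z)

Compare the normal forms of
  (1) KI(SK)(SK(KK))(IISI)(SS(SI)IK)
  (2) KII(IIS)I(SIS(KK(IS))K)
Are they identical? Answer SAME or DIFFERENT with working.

Term A:
  start: KI(SK)(SK(KK))(IISI)(SS(SI)IK)
  →1  I(SK(KK))(IISI)(SS(SI)IK)
  →2  SK(KK)(IISI)(SS(SI)IK)
  →3  K(IISI)(KK(IISI))(SS(SI)IK)
  →4  IISI(SS(SI)IK)
  →5  ISI(SS(SI)IK)
  →6  SI(SS(SI)IK)
  →7  SI(SI(SII)K)
  →8  SI(IK(SIIK))
  →9  SI(K(SIIK))
  →10  SI(K(IK(IK)))
  →11  SI(K(K(IK)))
  →12  SI(K(KK))

Term B:
  start: KII(IIS)I(SIS(KK(IS))K)
  →1  I(IIS)I(SIS(KK(IS))K)
  →2  IISI(SIS(KK(IS))K)
  →3  ISI(SIS(KK(IS))K)
  →4  SI(SIS(KK(IS))K)
  →5  SI(I(KK(IS))(S(KK(IS)))K)
  →6  SI(KK(IS)(S(KK(IS)))K)
  →7  SI(K(S(KK(IS)))K)
  →8  SI(S(KK(IS)))
  →9  SI(SK)

Answer: DIFFERENT — A ⇓ SI(K(KK)), B ⇓ SI(SK)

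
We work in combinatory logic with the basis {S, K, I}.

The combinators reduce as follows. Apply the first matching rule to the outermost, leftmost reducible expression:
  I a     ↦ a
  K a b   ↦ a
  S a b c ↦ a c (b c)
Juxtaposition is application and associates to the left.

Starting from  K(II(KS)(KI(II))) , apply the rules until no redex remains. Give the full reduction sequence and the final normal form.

  start: K(II(KS)(KI(II)))
  step 1: K(I(KS)(KI(II)))
  step 2: K(KS(KI(II)))
  step 3: KS

Answer: normal form = KS  (in 3 steps)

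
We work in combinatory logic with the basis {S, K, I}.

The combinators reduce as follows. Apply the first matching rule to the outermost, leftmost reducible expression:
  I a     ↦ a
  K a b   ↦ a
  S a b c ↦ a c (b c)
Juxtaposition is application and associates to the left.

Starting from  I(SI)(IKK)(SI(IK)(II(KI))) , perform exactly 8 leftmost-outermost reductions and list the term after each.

Answer: after 8 steps: I(IKK(SI(IK)(II(KI))))

Derivation:
  start: I(SI)(IKK)(SI(IK)(II(KI)))
  [1] SI(IKK)(SI(IK)(II(KI)))
  [2] I(SI(IK)(II(KI)))(IKK(SI(IK)(II(KI))))
  [3] SI(IK)(II(KI))(IKK(SI(IK)(II(KI))))
  [4] I(II(KI))(IK(II(KI)))(IKK(SI(IK)(II(KI))))
  [5] II(KI)(IK(II(KI)))(IKK(SI(IK)(II(KI))))
  [6] I(KI)(IK(II(KI)))(IKK(SI(IK)(II(KI))))
  [7] KI(IK(II(KI)))(IKK(SI(IK)(II(KI))))
  [8] I(IKK(SI(IK)(II(KI))))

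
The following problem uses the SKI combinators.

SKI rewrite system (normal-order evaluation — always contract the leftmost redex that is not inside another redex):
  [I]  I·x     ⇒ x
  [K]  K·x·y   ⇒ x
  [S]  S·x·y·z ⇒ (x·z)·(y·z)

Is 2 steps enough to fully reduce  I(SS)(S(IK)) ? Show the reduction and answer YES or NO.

  start: I(SS)(S(IK))
  step 1: SS(S(IK))
  step 2: SS(SK)

Answer: YES — reaches normal form SS(SK) in 2 ≤ 2 steps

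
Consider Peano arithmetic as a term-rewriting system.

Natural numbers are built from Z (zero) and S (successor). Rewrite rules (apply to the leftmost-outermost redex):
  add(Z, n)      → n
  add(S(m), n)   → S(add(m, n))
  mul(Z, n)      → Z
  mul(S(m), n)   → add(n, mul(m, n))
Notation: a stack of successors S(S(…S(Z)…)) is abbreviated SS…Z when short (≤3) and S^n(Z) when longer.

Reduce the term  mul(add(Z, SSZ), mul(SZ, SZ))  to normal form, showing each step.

  start: mul(add(Z, SSZ), mul(SZ, SZ))
  step 1: mul(SSZ, mul(SZ, SZ))
  step 2: add(mul(SZ, SZ), mul(SZ, mul(SZ, SZ)))
  step 3: add(add(SZ, mul(Z, SZ)), mul(SZ, mul(SZ, SZ)))
  step 4: add(S(add(Z, mul(Z, SZ))), mul(SZ, mul(SZ, SZ)))
  step 5: S(add(add(Z, mul(Z, SZ)), mul(SZ, mul(SZ, SZ))))
  step 6: S(add(mul(Z, SZ), mul(SZ, mul(SZ, SZ))))
  step 7: S(add(Z, mul(SZ, mul(SZ, SZ))))
  step 8: S(mul(SZ, mul(SZ, SZ)))
  step 9: S(add(mul(SZ, SZ), mul(Z, mul(SZ, SZ))))
  step 10: S(add(add(SZ, mul(Z, SZ)), mul(Z, mul(SZ, SZ))))
  step 11: S(add(S(add(Z, mul(Z, SZ))), mul(Z, mul(SZ, SZ))))
  step 12: S(S(add(add(Z, mul(Z, SZ)), mul(Z, mul(SZ, SZ)))))
  step 13: S(S(add(mul(Z, SZ), mul(Z, mul(SZ, SZ)))))
  step 14: S(S(add(Z, mul(Z, mul(SZ, SZ)))))
  step 15: S(S(mul(Z, mul(SZ, SZ))))
  step 16: SSZ

Answer: normal form = SSZ  (in 16 steps)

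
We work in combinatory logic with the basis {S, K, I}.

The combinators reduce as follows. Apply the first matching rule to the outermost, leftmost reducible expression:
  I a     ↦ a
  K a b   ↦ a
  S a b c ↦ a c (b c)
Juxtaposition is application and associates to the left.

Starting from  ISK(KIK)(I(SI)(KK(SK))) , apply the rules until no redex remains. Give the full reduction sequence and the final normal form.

  start: ISK(KIK)(I(SI)(KK(SK)))
  [1] SK(KIK)(I(SI)(KK(SK)))
  [2] K(I(SI)(KK(SK)))(KIK(I(SI)(KK(SK))))
  [3] I(SI)(KK(SK))
  [4] SI(KK(SK))
  [5] SIK

Answer: normal form = SIK  (in 5 steps)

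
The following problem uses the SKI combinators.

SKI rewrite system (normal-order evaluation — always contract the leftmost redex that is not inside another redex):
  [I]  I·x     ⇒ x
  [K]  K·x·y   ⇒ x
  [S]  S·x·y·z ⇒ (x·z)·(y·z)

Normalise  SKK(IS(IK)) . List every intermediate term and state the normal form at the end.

  start: SKK(IS(IK))
  step 1: K(IS(IK))(K(IS(IK)))
  step 2: IS(IK)
  step 3: S(IK)
  step 4: SK

Answer: normal form = SK  (in 4 steps)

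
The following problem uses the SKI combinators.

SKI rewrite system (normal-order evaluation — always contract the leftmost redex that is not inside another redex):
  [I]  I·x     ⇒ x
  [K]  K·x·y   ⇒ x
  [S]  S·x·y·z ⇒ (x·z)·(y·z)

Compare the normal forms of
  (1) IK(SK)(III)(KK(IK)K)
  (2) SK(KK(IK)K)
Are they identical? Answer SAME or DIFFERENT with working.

Term A:
  start: IK(SK)(III)(KK(IK)K)
  →1  K(SK)(III)(KK(IK)K)
  →2  SK(KK(IK)K)
  →3  SK(KK)

Term B:
  start: SK(KK(IK)K)
  →1  SK(KK)

Answer: SAME — A ⇓ SK(KK), B ⇓ SK(KK)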